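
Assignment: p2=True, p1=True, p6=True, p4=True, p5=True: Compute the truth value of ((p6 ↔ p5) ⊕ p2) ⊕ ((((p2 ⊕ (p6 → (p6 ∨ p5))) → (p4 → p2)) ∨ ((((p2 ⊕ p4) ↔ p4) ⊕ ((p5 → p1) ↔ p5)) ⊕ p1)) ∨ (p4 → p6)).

True

p6 ↔ p5 = True ↔ True = True
(p6 ↔ p5) ⊕ p2 = True ⊕ True = False
p6 ∨ p5 = True ∨ True = True
p6 → (p6 ∨ p5) = True → True = True
p2 ⊕ (p6 → (p6 ∨ p5)) = True ⊕ True = False
p4 → p2 = True → True = True
(p2 ⊕ (p6 → (p6 ∨ p5))) → (p4 → p2) = False → True = True
p2 ⊕ p4 = True ⊕ True = False
(p2 ⊕ p4) ↔ p4 = False ↔ True = False
p5 → p1 = True → True = True
(p5 → p1) ↔ p5 = True ↔ True = True
((p2 ⊕ p4) ↔ p4) ⊕ ((p5 → p1) ↔ p5) = False ⊕ True = True
(((p2 ⊕ p4) ↔ p4) ⊕ ((p5 → p1) ↔ p5)) ⊕ p1 = True ⊕ True = False
((p2 ⊕ (p6 → (p6 ∨ p5))) → (p4 → p2)) ∨ ((((p2 ⊕ p4) ↔ p4) ⊕ ((p5 → p1) ↔ p5)) ⊕ p1) = True ∨ False = True
p4 → p6 = True → True = True
(((p2 ⊕ (p6 → (p6 ∨ p5))) → (p4 → p2)) ∨ ((((p2 ⊕ p4) ↔ p4) ⊕ ((p5 → p1) ↔ p5)) ⊕ p1)) ∨ (p4 → p6) = True ∨ True = True
((p6 ↔ p5) ⊕ p2) ⊕ ((((p2 ⊕ (p6 → (p6 ∨ p5))) → (p4 → p2)) ∨ ((((p2 ⊕ p4) ↔ p4) ⊕ ((p5 → p1) ↔ p5)) ⊕ p1)) ∨ (p4 → p6)) = False ⊕ True = True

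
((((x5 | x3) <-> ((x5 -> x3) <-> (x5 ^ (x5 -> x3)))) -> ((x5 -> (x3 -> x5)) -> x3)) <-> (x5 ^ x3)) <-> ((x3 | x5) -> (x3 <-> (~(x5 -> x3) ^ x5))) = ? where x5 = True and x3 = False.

True

x5 | x3 = True | False = True
x5 -> x3 = True -> False = False
x5 -> x3 = True -> False = False
x5 ^ (x5 -> x3) = True ^ False = True
(x5 -> x3) <-> (x5 ^ (x5 -> x3)) = False <-> True = False
(x5 | x3) <-> ((x5 -> x3) <-> (x5 ^ (x5 -> x3))) = True <-> False = False
x3 -> x5 = False -> True = True
x5 -> (x3 -> x5) = True -> True = True
(x5 -> (x3 -> x5)) -> x3 = True -> False = False
((x5 | x3) <-> ((x5 -> x3) <-> (x5 ^ (x5 -> x3)))) -> ((x5 -> (x3 -> x5)) -> x3) = False -> False = True
x5 ^ x3 = True ^ False = True
(((x5 | x3) <-> ((x5 -> x3) <-> (x5 ^ (x5 -> x3)))) -> ((x5 -> (x3 -> x5)) -> x3)) <-> (x5 ^ x3) = True <-> True = True
x3 | x5 = False | True = True
x5 -> x3 = True -> False = False
~(x5 -> x3) = ~False = True
~(x5 -> x3) ^ x5 = True ^ True = False
x3 <-> (~(x5 -> x3) ^ x5) = False <-> False = True
(x3 | x5) -> (x3 <-> (~(x5 -> x3) ^ x5)) = True -> True = True
((((x5 | x3) <-> ((x5 -> x3) <-> (x5 ^ (x5 -> x3)))) -> ((x5 -> (x3 -> x5)) -> x3)) <-> (x5 ^ x3)) <-> ((x3 | x5) -> (x3 <-> (~(x5 -> x3) ^ x5))) = True <-> True = True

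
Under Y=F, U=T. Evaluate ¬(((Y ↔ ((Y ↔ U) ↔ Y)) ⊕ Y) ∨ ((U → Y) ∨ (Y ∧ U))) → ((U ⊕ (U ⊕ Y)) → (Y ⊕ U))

T

Y ↔ U = F ↔ T = F
(Y ↔ U) ↔ Y = F ↔ F = T
Y ↔ ((Y ↔ U) ↔ Y) = F ↔ T = F
(Y ↔ ((Y ↔ U) ↔ Y)) ⊕ Y = F ⊕ F = F
U → Y = T → F = F
Y ∧ U = F ∧ T = F
(U → Y) ∨ (Y ∧ U) = F ∨ F = F
((Y ↔ ((Y ↔ U) ↔ Y)) ⊕ Y) ∨ ((U → Y) ∨ (Y ∧ U)) = F ∨ F = F
¬(((Y ↔ ((Y ↔ U) ↔ Y)) ⊕ Y) ∨ ((U → Y) ∨ (Y ∧ U))) = ¬F = T
U ⊕ Y = T ⊕ F = T
U ⊕ (U ⊕ Y) = T ⊕ T = F
Y ⊕ U = F ⊕ T = T
(U ⊕ (U ⊕ Y)) → (Y ⊕ U) = F → T = T
¬(((Y ↔ ((Y ↔ U) ↔ Y)) ⊕ Y) ∨ ((U → Y) ∨ (Y ∧ U))) → ((U ⊕ (U ⊕ Y)) → (Y ⊕ U)) = T → T = T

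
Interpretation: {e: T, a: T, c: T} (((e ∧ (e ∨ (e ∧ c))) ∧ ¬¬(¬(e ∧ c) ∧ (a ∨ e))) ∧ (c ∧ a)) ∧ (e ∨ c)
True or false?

e ∧ c = T ∧ T = T
e ∨ (e ∧ c) = T ∨ T = T
e ∧ (e ∨ (e ∧ c)) = T ∧ T = T
e ∧ c = T ∧ T = T
¬(e ∧ c) = ¬T = F
a ∨ e = T ∨ T = T
¬(e ∧ c) ∧ (a ∨ e) = F ∧ T = F
¬(¬(e ∧ c) ∧ (a ∨ e)) = ¬F = T
¬¬(¬(e ∧ c) ∧ (a ∨ e)) = ¬T = F
(e ∧ (e ∨ (e ∧ c))) ∧ ¬¬(¬(e ∧ c) ∧ (a ∨ e)) = T ∧ F = F
c ∧ a = T ∧ T = T
((e ∧ (e ∨ (e ∧ c))) ∧ ¬¬(¬(e ∧ c) ∧ (a ∨ e))) ∧ (c ∧ a) = F ∧ T = F
e ∨ c = T ∨ T = T
(((e ∧ (e ∨ (e ∧ c))) ∧ ¬¬(¬(e ∧ c) ∧ (a ∨ e))) ∧ (c ∧ a)) ∧ (e ∨ c) = F ∧ T = F

F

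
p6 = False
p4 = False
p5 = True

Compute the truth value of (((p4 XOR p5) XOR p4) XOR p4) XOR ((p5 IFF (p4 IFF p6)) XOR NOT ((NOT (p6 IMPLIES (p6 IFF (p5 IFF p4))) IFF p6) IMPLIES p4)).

True

p4 XOR p5 = False XOR True = True
(p4 XOR p5) XOR p4 = True XOR False = True
((p4 XOR p5) XOR p4) XOR p4 = True XOR False = True
p4 IFF p6 = False IFF False = True
p5 IFF (p4 IFF p6) = True IFF True = True
p5 IFF p4 = True IFF False = False
p6 IFF (p5 IFF p4) = False IFF False = True
p6 IMPLIES (p6 IFF (p5 IFF p4)) = False IMPLIES True = True
NOT (p6 IMPLIES (p6 IFF (p5 IFF p4))) = NOT True = False
NOT (p6 IMPLIES (p6 IFF (p5 IFF p4))) IFF p6 = False IFF False = True
(NOT (p6 IMPLIES (p6 IFF (p5 IFF p4))) IFF p6) IMPLIES p4 = True IMPLIES False = False
NOT ((NOT (p6 IMPLIES (p6 IFF (p5 IFF p4))) IFF p6) IMPLIES p4) = NOT False = True
(p5 IFF (p4 IFF p6)) XOR NOT ((NOT (p6 IMPLIES (p6 IFF (p5 IFF p4))) IFF p6) IMPLIES p4) = True XOR True = False
(((p4 XOR p5) XOR p4) XOR p4) XOR ((p5 IFF (p4 IFF p6)) XOR NOT ((NOT (p6 IMPLIES (p6 IFF (p5 IFF p4))) IFF p6) IMPLIES p4)) = True XOR False = True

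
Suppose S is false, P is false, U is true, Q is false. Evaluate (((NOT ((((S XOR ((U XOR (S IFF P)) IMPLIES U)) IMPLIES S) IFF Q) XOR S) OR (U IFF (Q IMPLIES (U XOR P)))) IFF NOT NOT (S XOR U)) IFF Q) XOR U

T

S IFF P = F IFF F = T
U XOR (S IFF P) = T XOR T = F
(U XOR (S IFF P)) IMPLIES U = F IMPLIES T = T
S XOR ((U XOR (S IFF P)) IMPLIES U) = F XOR T = T
(S XOR ((U XOR (S IFF P)) IMPLIES U)) IMPLIES S = T IMPLIES F = F
((S XOR ((U XOR (S IFF P)) IMPLIES U)) IMPLIES S) IFF Q = F IFF F = T
(((S XOR ((U XOR (S IFF P)) IMPLIES U)) IMPLIES S) IFF Q) XOR S = T XOR F = T
NOT ((((S XOR ((U XOR (S IFF P)) IMPLIES U)) IMPLIES S) IFF Q) XOR S) = NOT T = F
U XOR P = T XOR F = T
Q IMPLIES (U XOR P) = F IMPLIES T = T
U IFF (Q IMPLIES (U XOR P)) = T IFF T = T
NOT ((((S XOR ((U XOR (S IFF P)) IMPLIES U)) IMPLIES S) IFF Q) XOR S) OR (U IFF (Q IMPLIES (U XOR P))) = F OR T = T
S XOR U = F XOR T = T
NOT (S XOR U) = NOT T = F
NOT NOT (S XOR U) = NOT F = T
(NOT ((((S XOR ((U XOR (S IFF P)) IMPLIES U)) IMPLIES S) IFF Q) XOR S) OR (U IFF (Q IMPLIES (U XOR P)))) IFF NOT NOT (S XOR U) = T IFF T = T
((NOT ((((S XOR ((U XOR (S IFF P)) IMPLIES U)) IMPLIES S) IFF Q) XOR S) OR (U IFF (Q IMPLIES (U XOR P)))) IFF NOT NOT (S XOR U)) IFF Q = T IFF F = F
(((NOT ((((S XOR ((U XOR (S IFF P)) IMPLIES U)) IMPLIES S) IFF Q) XOR S) OR (U IFF (Q IMPLIES (U XOR P)))) IFF NOT NOT (S XOR U)) IFF Q) XOR U = F XOR T = T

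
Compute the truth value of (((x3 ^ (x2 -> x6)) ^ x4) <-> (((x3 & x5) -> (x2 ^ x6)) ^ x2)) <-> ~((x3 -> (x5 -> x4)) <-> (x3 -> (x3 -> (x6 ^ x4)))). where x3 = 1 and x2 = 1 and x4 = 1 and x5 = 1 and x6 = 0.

0

x2 -> x6 = 1 -> 0 = 0
x3 ^ (x2 -> x6) = 1 ^ 0 = 1
(x3 ^ (x2 -> x6)) ^ x4 = 1 ^ 1 = 0
x3 & x5 = 1 & 1 = 1
x2 ^ x6 = 1 ^ 0 = 1
(x3 & x5) -> (x2 ^ x6) = 1 -> 1 = 1
((x3 & x5) -> (x2 ^ x6)) ^ x2 = 1 ^ 1 = 0
((x3 ^ (x2 -> x6)) ^ x4) <-> (((x3 & x5) -> (x2 ^ x6)) ^ x2) = 0 <-> 0 = 1
x5 -> x4 = 1 -> 1 = 1
x3 -> (x5 -> x4) = 1 -> 1 = 1
x6 ^ x4 = 0 ^ 1 = 1
x3 -> (x6 ^ x4) = 1 -> 1 = 1
x3 -> (x3 -> (x6 ^ x4)) = 1 -> 1 = 1
(x3 -> (x5 -> x4)) <-> (x3 -> (x3 -> (x6 ^ x4))) = 1 <-> 1 = 1
~((x3 -> (x5 -> x4)) <-> (x3 -> (x3 -> (x6 ^ x4)))) = ~1 = 0
(((x3 ^ (x2 -> x6)) ^ x4) <-> (((x3 & x5) -> (x2 ^ x6)) ^ x2)) <-> ~((x3 -> (x5 -> x4)) <-> (x3 -> (x3 -> (x6 ^ x4)))) = 1 <-> 0 = 0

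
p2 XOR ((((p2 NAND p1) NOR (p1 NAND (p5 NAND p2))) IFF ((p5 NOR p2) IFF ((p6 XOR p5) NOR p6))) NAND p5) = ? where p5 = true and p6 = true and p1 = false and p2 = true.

false

Substituting p5=true, p6=true, p1=false, p2=true:
p2 NAND p1 = true NAND false = true
p5 NAND p2 = true NAND true = false
p1 NAND (p5 NAND p2) = false NAND false = true
(p2 NAND p1) NOR (p1 NAND (p5 NAND p2)) = true NOR true = false
p5 NOR p2 = true NOR true = false
p6 XOR p5 = true XOR true = false
(p6 XOR p5) NOR p6 = false NOR true = false
(p5 NOR p2) IFF ((p6 XOR p5) NOR p6) = false IFF false = true
((p2 NAND p1) NOR (p1 NAND (p5 NAND p2))) IFF ((p5 NOR p2) IFF ((p6 XOR p5) NOR p6)) = false IFF true = false
(((p2 NAND p1) NOR (p1 NAND (p5 NAND p2))) IFF ((p5 NOR p2) IFF ((p6 XOR p5) NOR p6))) NAND p5 = false NAND true = true
p2 XOR ((((p2 NAND p1) NOR (p1 NAND (p5 NAND p2))) IFF ((p5 NOR p2) IFF ((p6 XOR p5) NOR p6))) NAND p5) = true XOR true = false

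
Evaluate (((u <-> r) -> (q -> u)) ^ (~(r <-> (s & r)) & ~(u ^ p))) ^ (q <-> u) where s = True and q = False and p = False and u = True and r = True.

u <-> r = True <-> True = True
q -> u = False -> True = True
(u <-> r) -> (q -> u) = True -> True = True
s & r = True & True = True
r <-> (s & r) = True <-> True = True
~(r <-> (s & r)) = ~True = False
u ^ p = True ^ False = True
~(u ^ p) = ~True = False
~(r <-> (s & r)) & ~(u ^ p) = False & False = False
((u <-> r) -> (q -> u)) ^ (~(r <-> (s & r)) & ~(u ^ p)) = True ^ False = True
q <-> u = False <-> True = False
(((u <-> r) -> (q -> u)) ^ (~(r <-> (s & r)) & ~(u ^ p))) ^ (q <-> u) = True ^ False = True

True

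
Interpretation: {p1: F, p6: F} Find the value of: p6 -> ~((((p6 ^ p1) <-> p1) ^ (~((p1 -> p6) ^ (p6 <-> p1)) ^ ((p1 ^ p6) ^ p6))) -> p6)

p6 ^ p1 = F ^ F = F
(p6 ^ p1) <-> p1 = F <-> F = T
p1 -> p6 = F -> F = T
p6 <-> p1 = F <-> F = T
(p1 -> p6) ^ (p6 <-> p1) = T ^ T = F
~((p1 -> p6) ^ (p6 <-> p1)) = ~F = T
p1 ^ p6 = F ^ F = F
(p1 ^ p6) ^ p6 = F ^ F = F
~((p1 -> p6) ^ (p6 <-> p1)) ^ ((p1 ^ p6) ^ p6) = T ^ F = T
((p6 ^ p1) <-> p1) ^ (~((p1 -> p6) ^ (p6 <-> p1)) ^ ((p1 ^ p6) ^ p6)) = T ^ T = F
(((p6 ^ p1) <-> p1) ^ (~((p1 -> p6) ^ (p6 <-> p1)) ^ ((p1 ^ p6) ^ p6))) -> p6 = F -> F = T
~((((p6 ^ p1) <-> p1) ^ (~((p1 -> p6) ^ (p6 <-> p1)) ^ ((p1 ^ p6) ^ p6))) -> p6) = ~T = F
p6 -> ~((((p6 ^ p1) <-> p1) ^ (~((p1 -> p6) ^ (p6 <-> p1)) ^ ((p1 ^ p6) ^ p6))) -> p6) = F -> F = T

T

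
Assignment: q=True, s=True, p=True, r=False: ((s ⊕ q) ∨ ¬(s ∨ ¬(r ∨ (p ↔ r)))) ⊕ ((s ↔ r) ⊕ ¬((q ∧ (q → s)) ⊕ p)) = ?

s ⊕ q = True ⊕ True = False
p ↔ r = True ↔ False = False
r ∨ (p ↔ r) = False ∨ False = False
¬(r ∨ (p ↔ r)) = ¬False = True
s ∨ ¬(r ∨ (p ↔ r)) = True ∨ True = True
¬(s ∨ ¬(r ∨ (p ↔ r))) = ¬True = False
(s ⊕ q) ∨ ¬(s ∨ ¬(r ∨ (p ↔ r))) = False ∨ False = False
s ↔ r = True ↔ False = False
q → s = True → True = True
q ∧ (q → s) = True ∧ True = True
(q ∧ (q → s)) ⊕ p = True ⊕ True = False
¬((q ∧ (q → s)) ⊕ p) = ¬False = True
(s ↔ r) ⊕ ¬((q ∧ (q → s)) ⊕ p) = False ⊕ True = True
((s ⊕ q) ∨ ¬(s ∨ ¬(r ∨ (p ↔ r)))) ⊕ ((s ↔ r) ⊕ ¬((q ∧ (q → s)) ⊕ p)) = False ⊕ True = True

True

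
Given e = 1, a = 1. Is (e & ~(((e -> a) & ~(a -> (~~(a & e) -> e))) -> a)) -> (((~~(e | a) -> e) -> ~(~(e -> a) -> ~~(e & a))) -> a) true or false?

1

e -> a = 1 -> 1 = 1
a & e = 1 & 1 = 1
~(a & e) = ~1 = 0
~~(a & e) = ~0 = 1
~~(a & e) -> e = 1 -> 1 = 1
a -> (~~(a & e) -> e) = 1 -> 1 = 1
~(a -> (~~(a & e) -> e)) = ~1 = 0
(e -> a) & ~(a -> (~~(a & e) -> e)) = 1 & 0 = 0
((e -> a) & ~(a -> (~~(a & e) -> e))) -> a = 0 -> 1 = 1
~(((e -> a) & ~(a -> (~~(a & e) -> e))) -> a) = ~1 = 0
e & ~(((e -> a) & ~(a -> (~~(a & e) -> e))) -> a) = 1 & 0 = 0
e | a = 1 | 1 = 1
~(e | a) = ~1 = 0
~~(e | a) = ~0 = 1
~~(e | a) -> e = 1 -> 1 = 1
e -> a = 1 -> 1 = 1
~(e -> a) = ~1 = 0
e & a = 1 & 1 = 1
~(e & a) = ~1 = 0
~~(e & a) = ~0 = 1
~(e -> a) -> ~~(e & a) = 0 -> 1 = 1
~(~(e -> a) -> ~~(e & a)) = ~1 = 0
(~~(e | a) -> e) -> ~(~(e -> a) -> ~~(e & a)) = 1 -> 0 = 0
((~~(e | a) -> e) -> ~(~(e -> a) -> ~~(e & a))) -> a = 0 -> 1 = 1
(e & ~(((e -> a) & ~(a -> (~~(a & e) -> e))) -> a)) -> (((~~(e | a) -> e) -> ~(~(e -> a) -> ~~(e & a))) -> a) = 0 -> 1 = 1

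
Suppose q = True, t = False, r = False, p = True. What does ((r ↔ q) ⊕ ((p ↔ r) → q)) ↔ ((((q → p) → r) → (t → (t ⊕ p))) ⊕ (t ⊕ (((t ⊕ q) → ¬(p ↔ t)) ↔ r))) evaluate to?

r ↔ q = False ↔ True = False
p ↔ r = True ↔ False = False
(p ↔ r) → q = False → True = True
(r ↔ q) ⊕ ((p ↔ r) → q) = False ⊕ True = True
q → p = True → True = True
(q → p) → r = True → False = False
t ⊕ p = False ⊕ True = True
t → (t ⊕ p) = False → True = True
((q → p) → r) → (t → (t ⊕ p)) = False → True = True
t ⊕ q = False ⊕ True = True
p ↔ t = True ↔ False = False
¬(p ↔ t) = ¬False = True
(t ⊕ q) → ¬(p ↔ t) = True → True = True
((t ⊕ q) → ¬(p ↔ t)) ↔ r = True ↔ False = False
t ⊕ (((t ⊕ q) → ¬(p ↔ t)) ↔ r) = False ⊕ False = False
(((q → p) → r) → (t → (t ⊕ p))) ⊕ (t ⊕ (((t ⊕ q) → ¬(p ↔ t)) ↔ r)) = True ⊕ False = True
((r ↔ q) ⊕ ((p ↔ r) → q)) ↔ ((((q → p) → r) → (t → (t ⊕ p))) ⊕ (t ⊕ (((t ⊕ q) → ¬(p ↔ t)) ↔ r))) = True ↔ True = True

True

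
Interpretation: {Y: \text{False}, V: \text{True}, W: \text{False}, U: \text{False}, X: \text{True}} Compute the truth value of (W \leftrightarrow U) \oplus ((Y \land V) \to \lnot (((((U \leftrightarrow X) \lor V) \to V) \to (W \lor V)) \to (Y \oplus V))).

\text{False}

W \leftrightarrow U = \text{False} \leftrightarrow \text{False} = \text{True}
Y \land V = \text{False} \land \text{True} = \text{False}
U \leftrightarrow X = \text{False} \leftrightarrow \text{True} = \text{False}
(U \leftrightarrow X) \lor V = \text{False} \lor \text{True} = \text{True}
((U \leftrightarrow X) \lor V) \to V = \text{True} \to \text{True} = \text{True}
W \lor V = \text{False} \lor \text{True} = \text{True}
(((U \leftrightarrow X) \lor V) \to V) \to (W \lor V) = \text{True} \to \text{True} = \text{True}
Y \oplus V = \text{False} \oplus \text{True} = \text{True}
((((U \leftrightarrow X) \lor V) \to V) \to (W \lor V)) \to (Y \oplus V) = \text{True} \to \text{True} = \text{True}
\lnot (((((U \leftrightarrow X) \lor V) \to V) \to (W \lor V)) \to (Y \oplus V)) = \lnot \text{True} = \text{False}
(Y \land V) \to \lnot (((((U \leftrightarrow X) \lor V) \to V) \to (W \lor V)) \to (Y \oplus V)) = \text{False} \to \text{False} = \text{True}
(W \leftrightarrow U) \oplus ((Y \land V) \to \lnot (((((U \leftrightarrow X) \lor V) \to V) \to (W \lor V)) \to (Y \oplus V))) = \text{True} \oplus \text{True} = \text{False}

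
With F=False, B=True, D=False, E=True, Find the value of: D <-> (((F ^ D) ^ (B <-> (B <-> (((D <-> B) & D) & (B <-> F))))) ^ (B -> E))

Substituting F=False, B=True, D=False, E=True:
F ^ D = False ^ False = False
D <-> B = False <-> True = False
(D <-> B) & D = False & False = False
B <-> F = True <-> False = False
((D <-> B) & D) & (B <-> F) = False & False = False
B <-> (((D <-> B) & D) & (B <-> F)) = True <-> False = False
B <-> (B <-> (((D <-> B) & D) & (B <-> F))) = True <-> False = False
(F ^ D) ^ (B <-> (B <-> (((D <-> B) & D) & (B <-> F)))) = False ^ False = False
B -> E = True -> True = True
((F ^ D) ^ (B <-> (B <-> (((D <-> B) & D) & (B <-> F))))) ^ (B -> E) = False ^ True = True
D <-> (((F ^ D) ^ (B <-> (B <-> (((D <-> B) & D) & (B <-> F))))) ^ (B -> E)) = False <-> True = False

False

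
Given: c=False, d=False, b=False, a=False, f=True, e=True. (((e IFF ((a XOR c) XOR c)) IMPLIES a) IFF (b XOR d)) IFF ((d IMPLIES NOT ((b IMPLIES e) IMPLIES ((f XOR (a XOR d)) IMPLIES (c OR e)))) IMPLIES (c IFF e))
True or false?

True

a XOR c = False XOR False = False
(a XOR c) XOR c = False XOR False = False
e IFF ((a XOR c) XOR c) = True IFF False = False
(e IFF ((a XOR c) XOR c)) IMPLIES a = False IMPLIES False = True
b XOR d = False XOR False = False
((e IFF ((a XOR c) XOR c)) IMPLIES a) IFF (b XOR d) = True IFF False = False
b IMPLIES e = False IMPLIES True = True
a XOR d = False XOR False = False
f XOR (a XOR d) = True XOR False = True
c OR e = False OR True = True
(f XOR (a XOR d)) IMPLIES (c OR e) = True IMPLIES True = True
(b IMPLIES e) IMPLIES ((f XOR (a XOR d)) IMPLIES (c OR e)) = True IMPLIES True = True
NOT ((b IMPLIES e) IMPLIES ((f XOR (a XOR d)) IMPLIES (c OR e))) = NOT True = False
d IMPLIES NOT ((b IMPLIES e) IMPLIES ((f XOR (a XOR d)) IMPLIES (c OR e))) = False IMPLIES False = True
c IFF e = False IFF True = False
(d IMPLIES NOT ((b IMPLIES e) IMPLIES ((f XOR (a XOR d)) IMPLIES (c OR e)))) IMPLIES (c IFF e) = True IMPLIES False = False
(((e IFF ((a XOR c) XOR c)) IMPLIES a) IFF (b XOR d)) IFF ((d IMPLIES NOT ((b IMPLIES e) IMPLIES ((f XOR (a XOR d)) IMPLIES (c OR e)))) IMPLIES (c IFF e)) = False IFF False = True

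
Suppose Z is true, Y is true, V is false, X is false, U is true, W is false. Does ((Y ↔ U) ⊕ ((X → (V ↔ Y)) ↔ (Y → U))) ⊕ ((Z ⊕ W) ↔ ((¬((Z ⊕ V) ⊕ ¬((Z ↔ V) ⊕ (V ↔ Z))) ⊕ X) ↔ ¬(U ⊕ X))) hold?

Y ↔ U = True ↔ True = True
V ↔ Y = False ↔ True = False
X → (V ↔ Y) = False → False = True
Y → U = True → True = True
(X → (V ↔ Y)) ↔ (Y → U) = True ↔ True = True
(Y ↔ U) ⊕ ((X → (V ↔ Y)) ↔ (Y → U)) = True ⊕ True = False
Z ⊕ W = True ⊕ False = True
Z ⊕ V = True ⊕ False = True
Z ↔ V = True ↔ False = False
V ↔ Z = False ↔ True = False
(Z ↔ V) ⊕ (V ↔ Z) = False ⊕ False = False
¬((Z ↔ V) ⊕ (V ↔ Z)) = ¬False = True
(Z ⊕ V) ⊕ ¬((Z ↔ V) ⊕ (V ↔ Z)) = True ⊕ True = False
¬((Z ⊕ V) ⊕ ¬((Z ↔ V) ⊕ (V ↔ Z))) = ¬False = True
¬((Z ⊕ V) ⊕ ¬((Z ↔ V) ⊕ (V ↔ Z))) ⊕ X = True ⊕ False = True
U ⊕ X = True ⊕ False = True
¬(U ⊕ X) = ¬True = False
(¬((Z ⊕ V) ⊕ ¬((Z ↔ V) ⊕ (V ↔ Z))) ⊕ X) ↔ ¬(U ⊕ X) = True ↔ False = False
(Z ⊕ W) ↔ ((¬((Z ⊕ V) ⊕ ¬((Z ↔ V) ⊕ (V ↔ Z))) ⊕ X) ↔ ¬(U ⊕ X)) = True ↔ False = False
((Y ↔ U) ⊕ ((X → (V ↔ Y)) ↔ (Y → U))) ⊕ ((Z ⊕ W) ↔ ((¬((Z ⊕ V) ⊕ ¬((Z ↔ V) ⊕ (V ↔ Z))) ⊕ X) ↔ ¬(U ⊕ X))) = False ⊕ False = False

False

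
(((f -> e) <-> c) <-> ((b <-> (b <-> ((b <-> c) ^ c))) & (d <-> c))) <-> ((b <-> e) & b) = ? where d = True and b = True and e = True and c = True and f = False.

f -> e = False -> True = True
(f -> e) <-> c = True <-> True = True
b <-> c = True <-> True = True
(b <-> c) ^ c = True ^ True = False
b <-> ((b <-> c) ^ c) = True <-> False = False
b <-> (b <-> ((b <-> c) ^ c)) = True <-> False = False
d <-> c = True <-> True = True
(b <-> (b <-> ((b <-> c) ^ c))) & (d <-> c) = False & True = False
((f -> e) <-> c) <-> ((b <-> (b <-> ((b <-> c) ^ c))) & (d <-> c)) = True <-> False = False
b <-> e = True <-> True = True
(b <-> e) & b = True & True = True
(((f -> e) <-> c) <-> ((b <-> (b <-> ((b <-> c) ^ c))) & (d <-> c))) <-> ((b <-> e) & b) = False <-> True = False

False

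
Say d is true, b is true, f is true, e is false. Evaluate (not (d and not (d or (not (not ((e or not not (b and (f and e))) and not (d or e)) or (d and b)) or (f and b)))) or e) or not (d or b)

True

f and e = True and False = False
b and (f and e) = True and False = False
not (b and (f and e)) = not False = True
not not (b and (f and e)) = not True = False
e or not not (b and (f and e)) = False or False = False
d or e = True or False = True
not (d or e) = not True = False
(e or not not (b and (f and e))) and not (d or e) = False and False = False
not ((e or not not (b and (f and e))) and not (d or e)) = not False = True
d and b = True and True = True
not ((e or not not (b and (f and e))) and not (d or e)) or (d and b) = True or True = True
not (not ((e or not not (b and (f and e))) and not (d or e)) or (d and b)) = not True = False
f and b = True and True = True
not (not ((e or not not (b and (f and e))) and not (d or e)) or (d and b)) or (f and b) = False or True = True
d or (not (not ((e or not not (b and (f and e))) and not (d or e)) or (d and b)) or (f and b)) = True or True = True
not (d or (not (not ((e or not not (b and (f and e))) and not (d or e)) or (d and b)) or (f and b))) = not True = False
d and not (d or (not (not ((e or not not (b and (f and e))) and not (d or e)) or (d and b)) or (f and b))) = True and False = False
not (d and not (d or (not (not ((e or not not (b and (f and e))) and not (d or e)) or (d and b)) or (f and b)))) = not False = True
not (d and not (d or (not (not ((e or not not (b and (f and e))) and not (d or e)) or (d and b)) or (f and b)))) or e = True or False = True
d or b = True or True = True
not (d or b) = not True = False
(not (d and not (d or (not (not ((e or not not (b and (f and e))) and not (d or e)) or (d and b)) or (f and b)))) or e) or not (d or b) = True or False = True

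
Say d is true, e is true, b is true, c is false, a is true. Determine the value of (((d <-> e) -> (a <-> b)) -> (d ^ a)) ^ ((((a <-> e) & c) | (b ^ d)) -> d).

Substituting d=True, e=True, b=True, c=False, a=True:
d <-> e = True <-> True = True
a <-> b = True <-> True = True
(d <-> e) -> (a <-> b) = True -> True = True
d ^ a = True ^ True = False
((d <-> e) -> (a <-> b)) -> (d ^ a) = True -> False = False
a <-> e = True <-> True = True
(a <-> e) & c = True & False = False
b ^ d = True ^ True = False
((a <-> e) & c) | (b ^ d) = False | False = False
(((a <-> e) & c) | (b ^ d)) -> d = False -> True = True
(((d <-> e) -> (a <-> b)) -> (d ^ a)) ^ ((((a <-> e) & c) | (b ^ d)) -> d) = False ^ True = True

True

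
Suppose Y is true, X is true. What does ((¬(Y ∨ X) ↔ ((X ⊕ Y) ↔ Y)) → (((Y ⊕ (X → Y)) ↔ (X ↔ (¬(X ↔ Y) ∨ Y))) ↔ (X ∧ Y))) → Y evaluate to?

Y ∨ X = T ∨ T = T
¬(Y ∨ X) = ¬T = F
X ⊕ Y = T ⊕ T = F
(X ⊕ Y) ↔ Y = F ↔ T = F
¬(Y ∨ X) ↔ ((X ⊕ Y) ↔ Y) = F ↔ F = T
X → Y = T → T = T
Y ⊕ (X → Y) = T ⊕ T = F
X ↔ Y = T ↔ T = T
¬(X ↔ Y) = ¬T = F
¬(X ↔ Y) ∨ Y = F ∨ T = T
X ↔ (¬(X ↔ Y) ∨ Y) = T ↔ T = T
(Y ⊕ (X → Y)) ↔ (X ↔ (¬(X ↔ Y) ∨ Y)) = F ↔ T = F
X ∧ Y = T ∧ T = T
((Y ⊕ (X → Y)) ↔ (X ↔ (¬(X ↔ Y) ∨ Y))) ↔ (X ∧ Y) = F ↔ T = F
(¬(Y ∨ X) ↔ ((X ⊕ Y) ↔ Y)) → (((Y ⊕ (X → Y)) ↔ (X ↔ (¬(X ↔ Y) ∨ Y))) ↔ (X ∧ Y)) = T → F = F
((¬(Y ∨ X) ↔ ((X ⊕ Y) ↔ Y)) → (((Y ⊕ (X → Y)) ↔ (X ↔ (¬(X ↔ Y) ∨ Y))) ↔ (X ∧ Y))) → Y = F → T = T

T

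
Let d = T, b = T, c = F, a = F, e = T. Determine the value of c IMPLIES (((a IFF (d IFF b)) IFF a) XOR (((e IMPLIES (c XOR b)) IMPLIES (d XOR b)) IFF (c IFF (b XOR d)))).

d IFF b = T IFF T = T
a IFF (d IFF b) = F IFF T = F
(a IFF (d IFF b)) IFF a = F IFF F = T
c XOR b = F XOR T = T
e IMPLIES (c XOR b) = T IMPLIES T = T
d XOR b = T XOR T = F
(e IMPLIES (c XOR b)) IMPLIES (d XOR b) = T IMPLIES F = F
b XOR d = T XOR T = F
c IFF (b XOR d) = F IFF F = T
((e IMPLIES (c XOR b)) IMPLIES (d XOR b)) IFF (c IFF (b XOR d)) = F IFF T = F
((a IFF (d IFF b)) IFF a) XOR (((e IMPLIES (c XOR b)) IMPLIES (d XOR b)) IFF (c IFF (b XOR d))) = T XOR F = T
c IMPLIES (((a IFF (d IFF b)) IFF a) XOR (((e IMPLIES (c XOR b)) IMPLIES (d XOR b)) IFF (c IFF (b XOR d)))) = F IMPLIES T = T

T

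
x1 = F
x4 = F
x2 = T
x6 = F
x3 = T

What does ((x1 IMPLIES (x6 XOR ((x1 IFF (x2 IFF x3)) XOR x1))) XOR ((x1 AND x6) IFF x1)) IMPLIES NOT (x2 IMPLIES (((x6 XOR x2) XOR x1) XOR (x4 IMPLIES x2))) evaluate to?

T

x2 IFF x3 = T IFF T = T
x1 IFF (x2 IFF x3) = F IFF T = F
(x1 IFF (x2 IFF x3)) XOR x1 = F XOR F = F
x6 XOR ((x1 IFF (x2 IFF x3)) XOR x1) = F XOR F = F
x1 IMPLIES (x6 XOR ((x1 IFF (x2 IFF x3)) XOR x1)) = F IMPLIES F = T
x1 AND x6 = F AND F = F
(x1 AND x6) IFF x1 = F IFF F = T
(x1 IMPLIES (x6 XOR ((x1 IFF (x2 IFF x3)) XOR x1))) XOR ((x1 AND x6) IFF x1) = T XOR T = F
x6 XOR x2 = F XOR T = T
(x6 XOR x2) XOR x1 = T XOR F = T
x4 IMPLIES x2 = F IMPLIES T = T
((x6 XOR x2) XOR x1) XOR (x4 IMPLIES x2) = T XOR T = F
x2 IMPLIES (((x6 XOR x2) XOR x1) XOR (x4 IMPLIES x2)) = T IMPLIES F = F
NOT (x2 IMPLIES (((x6 XOR x2) XOR x1) XOR (x4 IMPLIES x2))) = NOT F = T
((x1 IMPLIES (x6 XOR ((x1 IFF (x2 IFF x3)) XOR x1))) XOR ((x1 AND x6) IFF x1)) IMPLIES NOT (x2 IMPLIES (((x6 XOR x2) XOR x1) XOR (x4 IMPLIES x2))) = F IMPLIES T = T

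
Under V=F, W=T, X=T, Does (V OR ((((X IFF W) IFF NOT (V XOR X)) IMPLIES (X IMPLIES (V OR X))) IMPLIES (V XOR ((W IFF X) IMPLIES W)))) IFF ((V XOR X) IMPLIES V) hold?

F

X IFF W = T IFF T = T
V XOR X = F XOR T = T
NOT (V XOR X) = NOT T = F
(X IFF W) IFF NOT (V XOR X) = T IFF F = F
V OR X = F OR T = T
X IMPLIES (V OR X) = T IMPLIES T = T
((X IFF W) IFF NOT (V XOR X)) IMPLIES (X IMPLIES (V OR X)) = F IMPLIES T = T
W IFF X = T IFF T = T
(W IFF X) IMPLIES W = T IMPLIES T = T
V XOR ((W IFF X) IMPLIES W) = F XOR T = T
(((X IFF W) IFF NOT (V XOR X)) IMPLIES (X IMPLIES (V OR X))) IMPLIES (V XOR ((W IFF X) IMPLIES W)) = T IMPLIES T = T
V OR ((((X IFF W) IFF NOT (V XOR X)) IMPLIES (X IMPLIES (V OR X))) IMPLIES (V XOR ((W IFF X) IMPLIES W))) = F OR T = T
V XOR X = F XOR T = T
(V XOR X) IMPLIES V = T IMPLIES F = F
(V OR ((((X IFF W) IFF NOT (V XOR X)) IMPLIES (X IMPLIES (V OR X))) IMPLIES (V XOR ((W IFF X) IMPLIES W)))) IFF ((V XOR X) IMPLIES V) = T IFF F = F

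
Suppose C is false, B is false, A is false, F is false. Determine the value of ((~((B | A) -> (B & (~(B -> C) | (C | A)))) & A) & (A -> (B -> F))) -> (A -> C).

B | A = False | False = False
B -> C = False -> False = True
~(B -> C) = ~True = False
C | A = False | False = False
~(B -> C) | (C | A) = False | False = False
B & (~(B -> C) | (C | A)) = False & False = False
(B | A) -> (B & (~(B -> C) | (C | A))) = False -> False = True
~((B | A) -> (B & (~(B -> C) | (C | A)))) = ~True = False
~((B | A) -> (B & (~(B -> C) | (C | A)))) & A = False & False = False
B -> F = False -> False = True
A -> (B -> F) = False -> True = True
(~((B | A) -> (B & (~(B -> C) | (C | A)))) & A) & (A -> (B -> F)) = False & True = False
A -> C = False -> False = True
((~((B | A) -> (B & (~(B -> C) | (C | A)))) & A) & (A -> (B -> F))) -> (A -> C) = False -> True = True

True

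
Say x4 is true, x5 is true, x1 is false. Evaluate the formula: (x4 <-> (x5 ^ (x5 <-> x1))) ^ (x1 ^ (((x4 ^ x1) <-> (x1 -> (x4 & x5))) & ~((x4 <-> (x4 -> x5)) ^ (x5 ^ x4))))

x5 <-> x1 = True <-> False = False
x5 ^ (x5 <-> x1) = True ^ False = True
x4 <-> (x5 ^ (x5 <-> x1)) = True <-> True = True
x4 ^ x1 = True ^ False = True
x4 & x5 = True & True = True
x1 -> (x4 & x5) = False -> True = True
(x4 ^ x1) <-> (x1 -> (x4 & x5)) = True <-> True = True
x4 -> x5 = True -> True = True
x4 <-> (x4 -> x5) = True <-> True = True
x5 ^ x4 = True ^ True = False
(x4 <-> (x4 -> x5)) ^ (x5 ^ x4) = True ^ False = True
~((x4 <-> (x4 -> x5)) ^ (x5 ^ x4)) = ~True = False
((x4 ^ x1) <-> (x1 -> (x4 & x5))) & ~((x4 <-> (x4 -> x5)) ^ (x5 ^ x4)) = True & False = False
x1 ^ (((x4 ^ x1) <-> (x1 -> (x4 & x5))) & ~((x4 <-> (x4 -> x5)) ^ (x5 ^ x4))) = False ^ False = False
(x4 <-> (x5 ^ (x5 <-> x1))) ^ (x1 ^ (((x4 ^ x1) <-> (x1 -> (x4 & x5))) & ~((x4 <-> (x4 -> x5)) ^ (x5 ^ x4)))) = True ^ False = True

True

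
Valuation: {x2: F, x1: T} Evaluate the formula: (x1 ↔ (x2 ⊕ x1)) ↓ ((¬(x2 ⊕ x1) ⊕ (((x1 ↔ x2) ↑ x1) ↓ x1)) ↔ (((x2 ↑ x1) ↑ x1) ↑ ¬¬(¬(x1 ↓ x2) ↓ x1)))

F

Substituting x2=F, x1=T:
x2 ⊕ x1 = F ⊕ T = T
x1 ↔ (x2 ⊕ x1) = T ↔ T = T
x2 ⊕ x1 = F ⊕ T = T
¬(x2 ⊕ x1) = ¬T = F
x1 ↔ x2 = T ↔ F = F
(x1 ↔ x2) ↑ x1 = F ↑ T = T
((x1 ↔ x2) ↑ x1) ↓ x1 = T ↓ T = F
¬(x2 ⊕ x1) ⊕ (((x1 ↔ x2) ↑ x1) ↓ x1) = F ⊕ F = F
x2 ↑ x1 = F ↑ T = T
(x2 ↑ x1) ↑ x1 = T ↑ T = F
x1 ↓ x2 = T ↓ F = F
¬(x1 ↓ x2) = ¬F = T
¬(x1 ↓ x2) ↓ x1 = T ↓ T = F
¬(¬(x1 ↓ x2) ↓ x1) = ¬F = T
¬¬(¬(x1 ↓ x2) ↓ x1) = ¬T = F
((x2 ↑ x1) ↑ x1) ↑ ¬¬(¬(x1 ↓ x2) ↓ x1) = F ↑ F = T
(¬(x2 ⊕ x1) ⊕ (((x1 ↔ x2) ↑ x1) ↓ x1)) ↔ (((x2 ↑ x1) ↑ x1) ↑ ¬¬(¬(x1 ↓ x2) ↓ x1)) = F ↔ T = F
(x1 ↔ (x2 ⊕ x1)) ↓ ((¬(x2 ⊕ x1) ⊕ (((x1 ↔ x2) ↑ x1) ↓ x1)) ↔ (((x2 ↑ x1) ↑ x1) ↑ ¬¬(¬(x1 ↓ x2) ↓ x1))) = T ↓ F = F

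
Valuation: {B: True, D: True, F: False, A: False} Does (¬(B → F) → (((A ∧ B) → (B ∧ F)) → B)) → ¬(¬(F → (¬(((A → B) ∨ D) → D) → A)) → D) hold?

False

B → F = True → False = False
¬(B → F) = ¬False = True
A ∧ B = False ∧ True = False
B ∧ F = True ∧ False = False
(A ∧ B) → (B ∧ F) = False → False = True
((A ∧ B) → (B ∧ F)) → B = True → True = True
¬(B → F) → (((A ∧ B) → (B ∧ F)) → B) = True → True = True
A → B = False → True = True
(A → B) ∨ D = True ∨ True = True
((A → B) ∨ D) → D = True → True = True
¬(((A → B) ∨ D) → D) = ¬True = False
¬(((A → B) ∨ D) → D) → A = False → False = True
F → (¬(((A → B) ∨ D) → D) → A) = False → True = True
¬(F → (¬(((A → B) ∨ D) → D) → A)) = ¬True = False
¬(F → (¬(((A → B) ∨ D) → D) → A)) → D = False → True = True
¬(¬(F → (¬(((A → B) ∨ D) → D) → A)) → D) = ¬True = False
(¬(B → F) → (((A ∧ B) → (B ∧ F)) → B)) → ¬(¬(F → (¬(((A → B) ∨ D) → D) → A)) → D) = True → False = False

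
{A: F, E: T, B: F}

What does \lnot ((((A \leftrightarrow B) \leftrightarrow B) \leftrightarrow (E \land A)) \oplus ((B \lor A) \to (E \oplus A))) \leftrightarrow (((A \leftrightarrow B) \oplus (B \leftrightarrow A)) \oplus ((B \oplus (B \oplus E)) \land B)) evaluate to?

A \leftrightarrow B = F \leftrightarrow F = T
(A \leftrightarrow B) \leftrightarrow B = T \leftrightarrow F = F
E \land A = T \land F = F
((A \leftrightarrow B) \leftrightarrow B) \leftrightarrow (E \land A) = F \leftrightarrow F = T
B \lor A = F \lor F = F
E \oplus A = T \oplus F = T
(B \lor A) \to (E \oplus A) = F \to T = T
(((A \leftrightarrow B) \leftrightarrow B) \leftrightarrow (E \land A)) \oplus ((B \lor A) \to (E \oplus A)) = T \oplus T = F
\lnot ((((A \leftrightarrow B) \leftrightarrow B) \leftrightarrow (E \land A)) \oplus ((B \lor A) \to (E \oplus A))) = \lnot F = T
A \leftrightarrow B = F \leftrightarrow F = T
B \leftrightarrow A = F \leftrightarrow F = T
(A \leftrightarrow B) \oplus (B \leftrightarrow A) = T \oplus T = F
B \oplus E = F \oplus T = T
B \oplus (B \oplus E) = F \oplus T = T
(B \oplus (B \oplus E)) \land B = T \land F = F
((A \leftrightarrow B) \oplus (B \leftrightarrow A)) \oplus ((B \oplus (B \oplus E)) \land B) = F \oplus F = F
\lnot ((((A \leftrightarrow B) \leftrightarrow B) \leftrightarrow (E \land A)) \oplus ((B \lor A) \to (E \oplus A))) \leftrightarrow (((A \leftrightarrow B) \oplus (B \leftrightarrow A)) \oplus ((B \oplus (B \oplus E)) \land B)) = T \leftrightarrow F = F

F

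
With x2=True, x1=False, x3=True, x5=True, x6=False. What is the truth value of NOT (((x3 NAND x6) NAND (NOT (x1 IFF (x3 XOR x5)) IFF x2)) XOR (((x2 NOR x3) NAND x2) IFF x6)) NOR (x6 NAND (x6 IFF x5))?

x3 NAND x6 = True NAND False = True
x3 XOR x5 = True XOR True = False
x1 IFF (x3 XOR x5) = False IFF False = True
NOT (x1 IFF (x3 XOR x5)) = NOT True = False
NOT (x1 IFF (x3 XOR x5)) IFF x2 = False IFF True = False
(x3 NAND x6) NAND (NOT (x1 IFF (x3 XOR x5)) IFF x2) = True NAND False = True
x2 NOR x3 = True NOR True = False
(x2 NOR x3) NAND x2 = False NAND True = True
((x2 NOR x3) NAND x2) IFF x6 = True IFF False = False
((x3 NAND x6) NAND (NOT (x1 IFF (x3 XOR x5)) IFF x2)) XOR (((x2 NOR x3) NAND x2) IFF x6) = True XOR False = True
NOT (((x3 NAND x6) NAND (NOT (x1 IFF (x3 XOR x5)) IFF x2)) XOR (((x2 NOR x3) NAND x2) IFF x6)) = NOT True = False
x6 IFF x5 = False IFF True = False
x6 NAND (x6 IFF x5) = False NAND False = True
NOT (((x3 NAND x6) NAND (NOT (x1 IFF (x3 XOR x5)) IFF x2)) XOR (((x2 NOR x3) NAND x2) IFF x6)) NOR (x6 NAND (x6 IFF x5)) = False NOR True = False

False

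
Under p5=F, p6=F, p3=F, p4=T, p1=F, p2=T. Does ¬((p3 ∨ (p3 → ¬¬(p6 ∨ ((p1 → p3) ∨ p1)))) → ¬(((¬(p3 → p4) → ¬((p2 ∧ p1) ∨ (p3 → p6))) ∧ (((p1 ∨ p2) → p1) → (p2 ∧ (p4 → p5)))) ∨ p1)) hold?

p1 → p3 = F → F = T
(p1 → p3) ∨ p1 = T ∨ F = T
p6 ∨ ((p1 → p3) ∨ p1) = F ∨ T = T
¬(p6 ∨ ((p1 → p3) ∨ p1)) = ¬T = F
¬¬(p6 ∨ ((p1 → p3) ∨ p1)) = ¬F = T
p3 → ¬¬(p6 ∨ ((p1 → p3) ∨ p1)) = F → T = T
p3 ∨ (p3 → ¬¬(p6 ∨ ((p1 → p3) ∨ p1))) = F ∨ T = T
p3 → p4 = F → T = T
¬(p3 → p4) = ¬T = F
p2 ∧ p1 = T ∧ F = F
p3 → p6 = F → F = T
(p2 ∧ p1) ∨ (p3 → p6) = F ∨ T = T
¬((p2 ∧ p1) ∨ (p3 → p6)) = ¬T = F
¬(p3 → p4) → ¬((p2 ∧ p1) ∨ (p3 → p6)) = F → F = T
p1 ∨ p2 = F ∨ T = T
(p1 ∨ p2) → p1 = T → F = F
p4 → p5 = T → F = F
p2 ∧ (p4 → p5) = T ∧ F = F
((p1 ∨ p2) → p1) → (p2 ∧ (p4 → p5)) = F → F = T
(¬(p3 → p4) → ¬((p2 ∧ p1) ∨ (p3 → p6))) ∧ (((p1 ∨ p2) → p1) → (p2 ∧ (p4 → p5))) = T ∧ T = T
((¬(p3 → p4) → ¬((p2 ∧ p1) ∨ (p3 → p6))) ∧ (((p1 ∨ p2) → p1) → (p2 ∧ (p4 → p5)))) ∨ p1 = T ∨ F = T
¬(((¬(p3 → p4) → ¬((p2 ∧ p1) ∨ (p3 → p6))) ∧ (((p1 ∨ p2) → p1) → (p2 ∧ (p4 → p5)))) ∨ p1) = ¬T = F
(p3 ∨ (p3 → ¬¬(p6 ∨ ((p1 → p3) ∨ p1)))) → ¬(((¬(p3 → p4) → ¬((p2 ∧ p1) ∨ (p3 → p6))) ∧ (((p1 ∨ p2) → p1) → (p2 ∧ (p4 → p5)))) ∨ p1) = T → F = F
¬((p3 ∨ (p3 → ¬¬(p6 ∨ ((p1 → p3) ∨ p1)))) → ¬(((¬(p3 → p4) → ¬((p2 ∧ p1) ∨ (p3 → p6))) ∧ (((p1 ∨ p2) → p1) → (p2 ∧ (p4 → p5)))) ∨ p1)) = ¬F = T

T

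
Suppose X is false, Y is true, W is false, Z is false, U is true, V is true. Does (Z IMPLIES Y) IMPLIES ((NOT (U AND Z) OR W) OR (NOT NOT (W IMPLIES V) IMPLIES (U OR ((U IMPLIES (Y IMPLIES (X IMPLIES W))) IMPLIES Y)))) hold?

Z IMPLIES Y = false IMPLIES true = true
U AND Z = true AND false = false
NOT (U AND Z) = NOT false = true
NOT (U AND Z) OR W = true OR false = true
W IMPLIES V = false IMPLIES true = true
NOT (W IMPLIES V) = NOT true = false
NOT NOT (W IMPLIES V) = NOT false = true
X IMPLIES W = false IMPLIES false = true
Y IMPLIES (X IMPLIES W) = true IMPLIES true = true
U IMPLIES (Y IMPLIES (X IMPLIES W)) = true IMPLIES true = true
(U IMPLIES (Y IMPLIES (X IMPLIES W))) IMPLIES Y = true IMPLIES true = true
U OR ((U IMPLIES (Y IMPLIES (X IMPLIES W))) IMPLIES Y) = true OR true = true
NOT NOT (W IMPLIES V) IMPLIES (U OR ((U IMPLIES (Y IMPLIES (X IMPLIES W))) IMPLIES Y)) = true IMPLIES true = true
(NOT (U AND Z) OR W) OR (NOT NOT (W IMPLIES V) IMPLIES (U OR ((U IMPLIES (Y IMPLIES (X IMPLIES W))) IMPLIES Y))) = true OR true = true
(Z IMPLIES Y) IMPLIES ((NOT (U AND Z) OR W) OR (NOT NOT (W IMPLIES V) IMPLIES (U OR ((U IMPLIES (Y IMPLIES (X IMPLIES W))) IMPLIES Y)))) = true IMPLIES true = true

true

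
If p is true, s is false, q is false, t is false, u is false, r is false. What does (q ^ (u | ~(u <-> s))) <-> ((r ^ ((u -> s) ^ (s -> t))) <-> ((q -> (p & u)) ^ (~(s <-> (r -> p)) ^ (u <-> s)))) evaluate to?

u <-> s = F <-> F = T
~(u <-> s) = ~T = F
u | ~(u <-> s) = F | F = F
q ^ (u | ~(u <-> s)) = F ^ F = F
u -> s = F -> F = T
s -> t = F -> F = T
(u -> s) ^ (s -> t) = T ^ T = F
r ^ ((u -> s) ^ (s -> t)) = F ^ F = F
p & u = T & F = F
q -> (p & u) = F -> F = T
r -> p = F -> T = T
s <-> (r -> p) = F <-> T = F
~(s <-> (r -> p)) = ~F = T
u <-> s = F <-> F = T
~(s <-> (r -> p)) ^ (u <-> s) = T ^ T = F
(q -> (p & u)) ^ (~(s <-> (r -> p)) ^ (u <-> s)) = T ^ F = T
(r ^ ((u -> s) ^ (s -> t))) <-> ((q -> (p & u)) ^ (~(s <-> (r -> p)) ^ (u <-> s))) = F <-> T = F
(q ^ (u | ~(u <-> s))) <-> ((r ^ ((u -> s) ^ (s -> t))) <-> ((q -> (p & u)) ^ (~(s <-> (r -> p)) ^ (u <-> s)))) = F <-> F = T

T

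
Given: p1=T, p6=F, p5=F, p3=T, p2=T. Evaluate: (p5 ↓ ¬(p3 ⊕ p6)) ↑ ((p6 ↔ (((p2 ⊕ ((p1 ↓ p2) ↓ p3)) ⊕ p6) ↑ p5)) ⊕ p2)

Substituting p1=T, p6=F, p5=F, p3=T, p2=T:
p3 ⊕ p6 = T ⊕ F = T
¬(p3 ⊕ p6) = ¬T = F
p5 ↓ ¬(p3 ⊕ p6) = F ↓ F = T
p1 ↓ p2 = T ↓ T = F
(p1 ↓ p2) ↓ p3 = F ↓ T = F
p2 ⊕ ((p1 ↓ p2) ↓ p3) = T ⊕ F = T
(p2 ⊕ ((p1 ↓ p2) ↓ p3)) ⊕ p6 = T ⊕ F = T
((p2 ⊕ ((p1 ↓ p2) ↓ p3)) ⊕ p6) ↑ p5 = T ↑ F = T
p6 ↔ (((p2 ⊕ ((p1 ↓ p2) ↓ p3)) ⊕ p6) ↑ p5) = F ↔ T = F
(p6 ↔ (((p2 ⊕ ((p1 ↓ p2) ↓ p3)) ⊕ p6) ↑ p5)) ⊕ p2 = F ⊕ T = T
(p5 ↓ ¬(p3 ⊕ p6)) ↑ ((p6 ↔ (((p2 ⊕ ((p1 ↓ p2) ↓ p3)) ⊕ p6) ↑ p5)) ⊕ p2) = T ↑ T = F

F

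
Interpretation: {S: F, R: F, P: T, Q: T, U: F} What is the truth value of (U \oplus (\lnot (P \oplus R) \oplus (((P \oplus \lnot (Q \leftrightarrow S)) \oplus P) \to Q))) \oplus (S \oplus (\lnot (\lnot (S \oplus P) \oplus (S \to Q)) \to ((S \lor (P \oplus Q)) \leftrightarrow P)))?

F

Substituting S=F, R=F, P=T, Q=T, U=F:
P \oplus R = T \oplus F = T
\lnot (P \oplus R) = \lnot T = F
Q \leftrightarrow S = T \leftrightarrow F = F
\lnot (Q \leftrightarrow S) = \lnot F = T
P \oplus \lnot (Q \leftrightarrow S) = T \oplus T = F
(P \oplus \lnot (Q \leftrightarrow S)) \oplus P = F \oplus T = T
((P \oplus \lnot (Q \leftrightarrow S)) \oplus P) \to Q = T \to T = T
\lnot (P \oplus R) \oplus (((P \oplus \lnot (Q \leftrightarrow S)) \oplus P) \to Q) = F \oplus T = T
U \oplus (\lnot (P \oplus R) \oplus (((P \oplus \lnot (Q \leftrightarrow S)) \oplus P) \to Q)) = F \oplus T = T
S \oplus P = F \oplus T = T
\lnot (S \oplus P) = \lnot T = F
S \to Q = F \to T = T
\lnot (S \oplus P) \oplus (S \to Q) = F \oplus T = T
\lnot (\lnot (S \oplus P) \oplus (S \to Q)) = \lnot T = F
P \oplus Q = T \oplus T = F
S \lor (P \oplus Q) = F \lor F = F
(S \lor (P \oplus Q)) \leftrightarrow P = F \leftrightarrow T = F
\lnot (\lnot (S \oplus P) \oplus (S \to Q)) \to ((S \lor (P \oplus Q)) \leftrightarrow P) = F \to F = T
S \oplus (\lnot (\lnot (S \oplus P) \oplus (S \to Q)) \to ((S \lor (P \oplus Q)) \leftrightarrow P)) = F \oplus T = T
(U \oplus (\lnot (P \oplus R) \oplus (((P \oplus \lnot (Q \leftrightarrow S)) \oplus P) \to Q))) \oplus (S \oplus (\lnot (\lnot (S \oplus P) \oplus (S \to Q)) \to ((S \lor (P \oplus Q)) \leftrightarrow P))) = T \oplus T = F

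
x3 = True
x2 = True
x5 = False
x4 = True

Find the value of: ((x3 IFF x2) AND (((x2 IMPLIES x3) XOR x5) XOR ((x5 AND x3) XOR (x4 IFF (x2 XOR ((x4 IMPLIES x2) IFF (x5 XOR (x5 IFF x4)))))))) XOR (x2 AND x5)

False

x3 IFF x2 = True IFF True = True
x2 IMPLIES x3 = True IMPLIES True = True
(x2 IMPLIES x3) XOR x5 = True XOR False = True
x5 AND x3 = False AND True = False
x4 IMPLIES x2 = True IMPLIES True = True
x5 IFF x4 = False IFF True = False
x5 XOR (x5 IFF x4) = False XOR False = False
(x4 IMPLIES x2) IFF (x5 XOR (x5 IFF x4)) = True IFF False = False
x2 XOR ((x4 IMPLIES x2) IFF (x5 XOR (x5 IFF x4))) = True XOR False = True
x4 IFF (x2 XOR ((x4 IMPLIES x2) IFF (x5 XOR (x5 IFF x4)))) = True IFF True = True
(x5 AND x3) XOR (x4 IFF (x2 XOR ((x4 IMPLIES x2) IFF (x5 XOR (x5 IFF x4))))) = False XOR True = True
((x2 IMPLIES x3) XOR x5) XOR ((x5 AND x3) XOR (x4 IFF (x2 XOR ((x4 IMPLIES x2) IFF (x5 XOR (x5 IFF x4)))))) = True XOR True = False
(x3 IFF x2) AND (((x2 IMPLIES x3) XOR x5) XOR ((x5 AND x3) XOR (x4 IFF (x2 XOR ((x4 IMPLIES x2) IFF (x5 XOR (x5 IFF x4))))))) = True AND False = False
x2 AND x5 = True AND False = False
((x3 IFF x2) AND (((x2 IMPLIES x3) XOR x5) XOR ((x5 AND x3) XOR (x4 IFF (x2 XOR ((x4 IMPLIES x2) IFF (x5 XOR (x5 IFF x4)))))))) XOR (x2 AND x5) = False XOR False = False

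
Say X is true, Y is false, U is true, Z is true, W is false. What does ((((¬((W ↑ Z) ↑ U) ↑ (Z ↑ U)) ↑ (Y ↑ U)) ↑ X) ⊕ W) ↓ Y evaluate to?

W ↑ Z = False ↑ True = True
(W ↑ Z) ↑ U = True ↑ True = False
¬((W ↑ Z) ↑ U) = ¬False = True
Z ↑ U = True ↑ True = False
¬((W ↑ Z) ↑ U) ↑ (Z ↑ U) = True ↑ False = True
Y ↑ U = False ↑ True = True
(¬((W ↑ Z) ↑ U) ↑ (Z ↑ U)) ↑ (Y ↑ U) = True ↑ True = False
((¬((W ↑ Z) ↑ U) ↑ (Z ↑ U)) ↑ (Y ↑ U)) ↑ X = False ↑ True = True
(((¬((W ↑ Z) ↑ U) ↑ (Z ↑ U)) ↑ (Y ↑ U)) ↑ X) ⊕ W = True ⊕ False = True
((((¬((W ↑ Z) ↑ U) ↑ (Z ↑ U)) ↑ (Y ↑ U)) ↑ X) ⊕ W) ↓ Y = True ↓ False = False

False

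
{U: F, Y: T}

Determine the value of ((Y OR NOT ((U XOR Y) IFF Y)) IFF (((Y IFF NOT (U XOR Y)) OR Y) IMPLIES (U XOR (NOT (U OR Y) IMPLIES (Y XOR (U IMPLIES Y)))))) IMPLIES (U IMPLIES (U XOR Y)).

U XOR Y = F XOR T = T
(U XOR Y) IFF Y = T IFF T = T
NOT ((U XOR Y) IFF Y) = NOT T = F
Y OR NOT ((U XOR Y) IFF Y) = T OR F = T
U XOR Y = F XOR T = T
NOT (U XOR Y) = NOT T = F
Y IFF NOT (U XOR Y) = T IFF F = F
(Y IFF NOT (U XOR Y)) OR Y = F OR T = T
U OR Y = F OR T = T
NOT (U OR Y) = NOT T = F
U IMPLIES Y = F IMPLIES T = T
Y XOR (U IMPLIES Y) = T XOR T = F
NOT (U OR Y) IMPLIES (Y XOR (U IMPLIES Y)) = F IMPLIES F = T
U XOR (NOT (U OR Y) IMPLIES (Y XOR (U IMPLIES Y))) = F XOR T = T
((Y IFF NOT (U XOR Y)) OR Y) IMPLIES (U XOR (NOT (U OR Y) IMPLIES (Y XOR (U IMPLIES Y)))) = T IMPLIES T = T
(Y OR NOT ((U XOR Y) IFF Y)) IFF (((Y IFF NOT (U XOR Y)) OR Y) IMPLIES (U XOR (NOT (U OR Y) IMPLIES (Y XOR (U IMPLIES Y))))) = T IFF T = T
U XOR Y = F XOR T = T
U IMPLIES (U XOR Y) = F IMPLIES T = T
((Y OR NOT ((U XOR Y) IFF Y)) IFF (((Y IFF NOT (U XOR Y)) OR Y) IMPLIES (U XOR (NOT (U OR Y) IMPLIES (Y XOR (U IMPLIES Y)))))) IMPLIES (U IMPLIES (U XOR Y)) = T IMPLIES T = T

T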